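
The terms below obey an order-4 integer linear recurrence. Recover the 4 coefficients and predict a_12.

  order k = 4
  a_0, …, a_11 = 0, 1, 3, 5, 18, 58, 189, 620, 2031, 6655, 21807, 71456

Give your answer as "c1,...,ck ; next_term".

3,1,0,-1 ; 234144

  a_4 = 3·5 + 1·3 + 0·1 + -1·0 = 18
  a_5 = 3·18 + 1·5 + 0·3 + -1·1 = 58
  a_6 = 3·58 + 1·18 + 0·5 + -1·3 = 189
  a_7 = 3·189 + 1·58 + 0·18 + -1·5 = 620
  a_8 = 3·620 + 1·189 + 0·58 + -1·18 = 2031
  a_9 = 3·2031 + 1·620 + 0·189 + -1·58 = 6655
  a_10 = 3·6655 + 1·2031 + 0·620 + -1·189 = 21807
  a_11 = 3·21807 + 1·6655 + 0·2031 + -1·620 = 71456
  a_12 = 3·71456 + 1·21807 + 0·6655 + -1·2031 = 234144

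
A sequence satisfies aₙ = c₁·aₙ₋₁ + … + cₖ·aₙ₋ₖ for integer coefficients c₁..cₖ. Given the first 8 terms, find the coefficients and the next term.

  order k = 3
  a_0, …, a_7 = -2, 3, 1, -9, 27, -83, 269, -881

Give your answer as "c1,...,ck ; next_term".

-4,-3,-2 ; 2883

  a_3 = -4·1 + -3·3 + -2·-2 = -9
  a_4 = -4·-9 + -3·1 + -2·3 = 27
  a_5 = -4·27 + -3·-9 + -2·1 = -83
  a_6 = -4·-83 + -3·27 + -2·-9 = 269
  a_7 = -4·269 + -3·-83 + -2·27 = -881
  a_8 = -4·-881 + -3·269 + -2·-83 = 2883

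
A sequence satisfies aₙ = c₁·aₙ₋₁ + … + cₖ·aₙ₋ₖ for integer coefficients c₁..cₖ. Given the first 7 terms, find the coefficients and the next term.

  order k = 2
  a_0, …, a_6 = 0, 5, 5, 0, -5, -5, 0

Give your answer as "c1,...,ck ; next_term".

1,-1 ; 5

  a_2 = 1·5 + -1·0 = 5
  a_3 = 1·5 + -1·5 = 0
  a_4 = 1·0 + -1·5 = -5
  a_5 = 1·-5 + -1·0 = -5
  a_6 = 1·-5 + -1·-5 = 0
  a_7 = 1·0 + -1·-5 = 5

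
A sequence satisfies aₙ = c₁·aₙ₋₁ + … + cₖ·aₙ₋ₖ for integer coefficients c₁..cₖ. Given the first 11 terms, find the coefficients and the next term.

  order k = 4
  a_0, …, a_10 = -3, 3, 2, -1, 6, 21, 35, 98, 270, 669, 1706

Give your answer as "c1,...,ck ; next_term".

  a_4 = 1·-1 + 2·2 + 4·3 + 3·-3 = 6
  a_5 = 1·6 + 2·-1 + 4·2 + 3·3 = 21
  a_6 = 1·21 + 2·6 + 4·-1 + 3·2 = 35
  a_7 = 1·35 + 2·21 + 4·6 + 3·-1 = 98
  a_8 = 1·98 + 2·35 + 4·21 + 3·6 = 270
  a_9 = 1·270 + 2·98 + 4·35 + 3·21 = 669
  a_10 = 1·669 + 2·270 + 4·98 + 3·35 = 1706
  a_11 = 1·1706 + 2·669 + 4·270 + 3·98 = 4418

1,2,4,3 ; 4418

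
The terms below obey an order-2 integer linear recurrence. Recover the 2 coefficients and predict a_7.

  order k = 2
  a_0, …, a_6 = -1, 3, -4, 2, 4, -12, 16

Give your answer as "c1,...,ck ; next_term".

  a_2 = -2·3 + -2·-1 = -4
  a_3 = -2·-4 + -2·3 = 2
  a_4 = -2·2 + -2·-4 = 4
  a_5 = -2·4 + -2·2 = -12
  a_6 = -2·-12 + -2·4 = 16
  a_7 = -2·16 + -2·-12 = -8

-2,-2 ; -8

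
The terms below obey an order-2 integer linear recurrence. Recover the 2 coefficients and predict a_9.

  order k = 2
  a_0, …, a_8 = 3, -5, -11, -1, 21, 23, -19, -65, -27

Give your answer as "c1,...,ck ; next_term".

  a_2 = 1·-5 + -2·3 = -11
  a_3 = 1·-11 + -2·-5 = -1
  a_4 = 1·-1 + -2·-11 = 21
  a_5 = 1·21 + -2·-1 = 23
  a_6 = 1·23 + -2·21 = -19
  a_7 = 1·-19 + -2·23 = -65
  a_8 = 1·-65 + -2·-19 = -27
  a_9 = 1·-27 + -2·-65 = 103

1,-2 ; 103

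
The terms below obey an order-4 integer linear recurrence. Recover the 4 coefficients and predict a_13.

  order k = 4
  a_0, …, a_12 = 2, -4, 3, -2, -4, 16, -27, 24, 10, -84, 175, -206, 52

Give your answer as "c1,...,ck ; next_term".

-2,-2,0,-1 ; 392

  a_4 = -2·-2 + -2·3 + 0·-4 + -1·2 = -4
  a_5 = -2·-4 + -2·-2 + 0·3 + -1·-4 = 16
  a_6 = -2·16 + -2·-4 + 0·-2 + -1·3 = -27
  a_7 = -2·-27 + -2·16 + 0·-4 + -1·-2 = 24
  a_8 = -2·24 + -2·-27 + 0·16 + -1·-4 = 10
  a_9 = -2·10 + -2·24 + 0·-27 + -1·16 = -84
  a_10 = -2·-84 + -2·10 + 0·24 + -1·-27 = 175
  a_11 = -2·175 + -2·-84 + 0·10 + -1·24 = -206
  a_12 = -2·-206 + -2·175 + 0·-84 + -1·10 = 52
  a_13 = -2·52 + -2·-206 + 0·175 + -1·-84 = 392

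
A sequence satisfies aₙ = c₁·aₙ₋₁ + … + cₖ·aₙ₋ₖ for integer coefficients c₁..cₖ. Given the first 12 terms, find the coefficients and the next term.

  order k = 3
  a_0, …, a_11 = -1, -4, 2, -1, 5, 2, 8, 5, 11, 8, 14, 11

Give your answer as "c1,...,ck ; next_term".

  a_3 = 1·2 + 1·-4 + -1·-1 = -1
  a_4 = 1·-1 + 1·2 + -1·-4 = 5
  a_5 = 1·5 + 1·-1 + -1·2 = 2
  a_6 = 1·2 + 1·5 + -1·-1 = 8
  a_7 = 1·8 + 1·2 + -1·5 = 5
  a_8 = 1·5 + 1·8 + -1·2 = 11
  a_9 = 1·11 + 1·5 + -1·8 = 8
  a_10 = 1·8 + 1·11 + -1·5 = 14
  a_11 = 1·14 + 1·8 + -1·11 = 11
  a_12 = 1·11 + 1·14 + -1·8 = 17

1,1,-1 ; 17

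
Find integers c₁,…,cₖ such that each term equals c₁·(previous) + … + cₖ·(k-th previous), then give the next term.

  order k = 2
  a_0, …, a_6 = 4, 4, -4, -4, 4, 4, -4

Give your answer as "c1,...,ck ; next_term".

  a_2 = 0·4 + -1·4 = -4
  a_3 = 0·-4 + -1·4 = -4
  a_4 = 0·-4 + -1·-4 = 4
  a_5 = 0·4 + -1·-4 = 4
  a_6 = 0·4 + -1·4 = -4
  a_7 = 0·-4 + -1·4 = -4

0,-1 ; -4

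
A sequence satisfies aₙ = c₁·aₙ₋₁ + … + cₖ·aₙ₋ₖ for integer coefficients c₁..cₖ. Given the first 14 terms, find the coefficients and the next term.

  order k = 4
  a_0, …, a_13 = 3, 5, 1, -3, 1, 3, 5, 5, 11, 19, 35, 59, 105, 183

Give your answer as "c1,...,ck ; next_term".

  a_4 = 1·-3 + 1·1 + 0·5 + 1·3 = 1
  a_5 = 1·1 + 1·-3 + 0·1 + 1·5 = 3
  a_6 = 1·3 + 1·1 + 0·-3 + 1·1 = 5
  a_7 = 1·5 + 1·3 + 0·1 + 1·-3 = 5
  a_8 = 1·5 + 1·5 + 0·3 + 1·1 = 11
  a_9 = 1·11 + 1·5 + 0·5 + 1·3 = 19
  a_10 = 1·19 + 1·11 + 0·5 + 1·5 = 35
  a_11 = 1·35 + 1·19 + 0·11 + 1·5 = 59
  a_12 = 1·59 + 1·35 + 0·19 + 1·11 = 105
  a_13 = 1·105 + 1·59 + 0·35 + 1·19 = 183
  a_14 = 1·183 + 1·105 + 0·59 + 1·35 = 323

1,1,0,1 ; 323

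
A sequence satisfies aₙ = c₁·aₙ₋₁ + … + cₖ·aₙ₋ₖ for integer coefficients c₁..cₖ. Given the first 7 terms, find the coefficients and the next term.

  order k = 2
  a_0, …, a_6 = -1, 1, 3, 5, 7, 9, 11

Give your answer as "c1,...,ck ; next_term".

2,-1 ; 13

  a_2 = 2·1 + -1·-1 = 3
  a_3 = 2·3 + -1·1 = 5
  a_4 = 2·5 + -1·3 = 7
  a_5 = 2·7 + -1·5 = 9
  a_6 = 2·9 + -1·7 = 11
  a_7 = 2·11 + -1·9 = 13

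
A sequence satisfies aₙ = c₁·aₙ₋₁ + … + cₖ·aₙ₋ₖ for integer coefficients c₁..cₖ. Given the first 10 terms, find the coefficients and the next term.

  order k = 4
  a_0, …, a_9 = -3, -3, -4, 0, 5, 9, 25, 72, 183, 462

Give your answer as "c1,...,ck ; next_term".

3,-2,3,-2 ; 1186

  a_4 = 3·0 + -2·-4 + 3·-3 + -2·-3 = 5
  a_5 = 3·5 + -2·0 + 3·-4 + -2·-3 = 9
  a_6 = 3·9 + -2·5 + 3·0 + -2·-4 = 25
  a_7 = 3·25 + -2·9 + 3·5 + -2·0 = 72
  a_8 = 3·72 + -2·25 + 3·9 + -2·5 = 183
  a_9 = 3·183 + -2·72 + 3·25 + -2·9 = 462
  a_10 = 3·462 + -2·183 + 3·72 + -2·25 = 1186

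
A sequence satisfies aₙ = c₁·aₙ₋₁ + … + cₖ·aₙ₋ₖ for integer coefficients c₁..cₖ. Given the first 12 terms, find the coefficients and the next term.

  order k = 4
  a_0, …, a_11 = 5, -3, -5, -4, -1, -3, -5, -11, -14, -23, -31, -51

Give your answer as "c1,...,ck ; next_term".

1,1,-1,1 ; -73

  a_4 = 1·-4 + 1·-5 + -1·-3 + 1·5 = -1
  a_5 = 1·-1 + 1·-4 + -1·-5 + 1·-3 = -3
  a_6 = 1·-3 + 1·-1 + -1·-4 + 1·-5 = -5
  a_7 = 1·-5 + 1·-3 + -1·-1 + 1·-4 = -11
  a_8 = 1·-11 + 1·-5 + -1·-3 + 1·-1 = -14
  a_9 = 1·-14 + 1·-11 + -1·-5 + 1·-3 = -23
  a_10 = 1·-23 + 1·-14 + -1·-11 + 1·-5 = -31
  a_11 = 1·-31 + 1·-23 + -1·-14 + 1·-11 = -51
  a_12 = 1·-51 + 1·-31 + -1·-23 + 1·-14 = -73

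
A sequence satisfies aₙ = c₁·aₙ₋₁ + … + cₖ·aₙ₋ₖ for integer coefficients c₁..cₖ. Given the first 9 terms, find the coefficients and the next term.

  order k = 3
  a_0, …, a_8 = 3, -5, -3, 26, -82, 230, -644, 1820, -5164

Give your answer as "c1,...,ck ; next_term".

-4,-4,-2 ; 14664

  a_3 = -4·-3 + -4·-5 + -2·3 = 26
  a_4 = -4·26 + -4·-3 + -2·-5 = -82
  a_5 = -4·-82 + -4·26 + -2·-3 = 230
  a_6 = -4·230 + -4·-82 + -2·26 = -644
  a_7 = -4·-644 + -4·230 + -2·-82 = 1820
  a_8 = -4·1820 + -4·-644 + -2·230 = -5164
  a_9 = -4·-5164 + -4·1820 + -2·-644 = 14664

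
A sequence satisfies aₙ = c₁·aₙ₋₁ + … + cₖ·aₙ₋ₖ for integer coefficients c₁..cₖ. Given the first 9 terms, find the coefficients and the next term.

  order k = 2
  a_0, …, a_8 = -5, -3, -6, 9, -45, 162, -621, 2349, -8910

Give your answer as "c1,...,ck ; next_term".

  a_2 = -3·-3 + 3·-5 = -6
  a_3 = -3·-6 + 3·-3 = 9
  a_4 = -3·9 + 3·-6 = -45
  a_5 = -3·-45 + 3·9 = 162
  a_6 = -3·162 + 3·-45 = -621
  a_7 = -3·-621 + 3·162 = 2349
  a_8 = -3·2349 + 3·-621 = -8910
  a_9 = -3·-8910 + 3·2349 = 33777

-3,3 ; 33777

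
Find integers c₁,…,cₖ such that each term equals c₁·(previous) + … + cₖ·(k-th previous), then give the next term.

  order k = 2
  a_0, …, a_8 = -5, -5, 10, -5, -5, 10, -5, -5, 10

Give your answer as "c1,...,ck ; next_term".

-1,-1 ; -5

  a_2 = -1·-5 + -1·-5 = 10
  a_3 = -1·10 + -1·-5 = -5
  a_4 = -1·-5 + -1·10 = -5
  a_5 = -1·-5 + -1·-5 = 10
  a_6 = -1·10 + -1·-5 = -5
  a_7 = -1·-5 + -1·10 = -5
  a_8 = -1·-5 + -1·-5 = 10
  a_9 = -1·10 + -1·-5 = -5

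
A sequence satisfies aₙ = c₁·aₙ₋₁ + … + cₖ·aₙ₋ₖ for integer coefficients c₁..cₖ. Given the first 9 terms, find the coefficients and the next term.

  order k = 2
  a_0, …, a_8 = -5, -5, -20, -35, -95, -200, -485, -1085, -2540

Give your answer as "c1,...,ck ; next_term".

1,3 ; -5795

  a_2 = 1·-5 + 3·-5 = -20
  a_3 = 1·-20 + 3·-5 = -35
  a_4 = 1·-35 + 3·-20 = -95
  a_5 = 1·-95 + 3·-35 = -200
  a_6 = 1·-200 + 3·-95 = -485
  a_7 = 1·-485 + 3·-200 = -1085
  a_8 = 1·-1085 + 3·-485 = -2540
  a_9 = 1·-2540 + 3·-1085 = -5795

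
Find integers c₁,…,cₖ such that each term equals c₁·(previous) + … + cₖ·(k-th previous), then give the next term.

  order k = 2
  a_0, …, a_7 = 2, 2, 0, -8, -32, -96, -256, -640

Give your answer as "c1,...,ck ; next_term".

  a_2 = 4·2 + -4·2 = 0
  a_3 = 4·0 + -4·2 = -8
  a_4 = 4·-8 + -4·0 = -32
  a_5 = 4·-32 + -4·-8 = -96
  a_6 = 4·-96 + -4·-32 = -256
  a_7 = 4·-256 + -4·-96 = -640
  a_8 = 4·-640 + -4·-256 = -1536

4,-4 ; -1536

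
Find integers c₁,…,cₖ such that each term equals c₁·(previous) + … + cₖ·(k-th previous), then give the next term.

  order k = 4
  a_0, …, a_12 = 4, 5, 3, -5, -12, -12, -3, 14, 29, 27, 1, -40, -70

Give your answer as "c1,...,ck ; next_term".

  a_4 = 1·-5 + -1·3 + 0·5 + -1·4 = -12
  a_5 = 1·-12 + -1·-5 + 0·3 + -1·5 = -12
  a_6 = 1·-12 + -1·-12 + 0·-5 + -1·3 = -3
  a_7 = 1·-3 + -1·-12 + 0·-12 + -1·-5 = 14
  a_8 = 1·14 + -1·-3 + 0·-12 + -1·-12 = 29
  a_9 = 1·29 + -1·14 + 0·-3 + -1·-12 = 27
  a_10 = 1·27 + -1·29 + 0·14 + -1·-3 = 1
  a_11 = 1·1 + -1·27 + 0·29 + -1·14 = -40
  a_12 = 1·-40 + -1·1 + 0·27 + -1·29 = -70
  a_13 = 1·-70 + -1·-40 + 0·1 + -1·27 = -57

1,-1,0,-1 ; -57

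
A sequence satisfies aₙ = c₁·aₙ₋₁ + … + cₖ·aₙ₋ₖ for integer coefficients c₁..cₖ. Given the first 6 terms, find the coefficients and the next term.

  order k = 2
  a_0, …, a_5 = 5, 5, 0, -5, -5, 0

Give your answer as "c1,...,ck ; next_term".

1,-1 ; 5

  a_2 = 1·5 + -1·5 = 0
  a_3 = 1·0 + -1·5 = -5
  a_4 = 1·-5 + -1·0 = -5
  a_5 = 1·-5 + -1·-5 = 0
  a_6 = 1·0 + -1·-5 = 5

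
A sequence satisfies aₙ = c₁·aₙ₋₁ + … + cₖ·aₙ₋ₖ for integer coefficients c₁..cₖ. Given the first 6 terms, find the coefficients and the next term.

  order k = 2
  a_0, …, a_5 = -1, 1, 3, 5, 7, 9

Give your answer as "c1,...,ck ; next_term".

2,-1 ; 11

  a_2 = 2·1 + -1·-1 = 3
  a_3 = 2·3 + -1·1 = 5
  a_4 = 2·5 + -1·3 = 7
  a_5 = 2·7 + -1·5 = 9
  a_6 = 2·9 + -1·7 = 11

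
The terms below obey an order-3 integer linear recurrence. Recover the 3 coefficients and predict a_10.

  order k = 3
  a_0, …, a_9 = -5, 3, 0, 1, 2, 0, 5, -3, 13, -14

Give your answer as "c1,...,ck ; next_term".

  a_3 = -1·0 + 2·3 + 1·-5 = 1
  a_4 = -1·1 + 2·0 + 1·3 = 2
  a_5 = -1·2 + 2·1 + 1·0 = 0
  a_6 = -1·0 + 2·2 + 1·1 = 5
  a_7 = -1·5 + 2·0 + 1·2 = -3
  a_8 = -1·-3 + 2·5 + 1·0 = 13
  a_9 = -1·13 + 2·-3 + 1·5 = -14
  a_10 = -1·-14 + 2·13 + 1·-3 = 37

-1,2,1 ; 37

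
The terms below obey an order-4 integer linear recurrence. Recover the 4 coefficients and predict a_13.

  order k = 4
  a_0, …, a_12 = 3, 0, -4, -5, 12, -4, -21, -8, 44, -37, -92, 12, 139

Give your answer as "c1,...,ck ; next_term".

  a_4 = 0·-5 + 0·-4 + 1·0 + 4·3 = 12
  a_5 = 0·12 + 0·-5 + 1·-4 + 4·0 = -4
  a_6 = 0·-4 + 0·12 + 1·-5 + 4·-4 = -21
  a_7 = 0·-21 + 0·-4 + 1·12 + 4·-5 = -8
  a_8 = 0·-8 + 0·-21 + 1·-4 + 4·12 = 44
  a_9 = 0·44 + 0·-8 + 1·-21 + 4·-4 = -37
  a_10 = 0·-37 + 0·44 + 1·-8 + 4·-21 = -92
  a_11 = 0·-92 + 0·-37 + 1·44 + 4·-8 = 12
  a_12 = 0·12 + 0·-92 + 1·-37 + 4·44 = 139
  a_13 = 0·139 + 0·12 + 1·-92 + 4·-37 = -240

0,0,1,4 ; -240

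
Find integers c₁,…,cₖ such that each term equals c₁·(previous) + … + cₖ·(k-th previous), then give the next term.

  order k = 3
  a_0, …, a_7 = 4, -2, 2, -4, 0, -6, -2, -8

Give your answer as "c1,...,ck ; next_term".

  a_3 = 1·2 + 1·-2 + -1·4 = -4
  a_4 = 1·-4 + 1·2 + -1·-2 = 0
  a_5 = 1·0 + 1·-4 + -1·2 = -6
  a_6 = 1·-6 + 1·0 + -1·-4 = -2
  a_7 = 1·-2 + 1·-6 + -1·0 = -8
  a_8 = 1·-8 + 1·-2 + -1·-6 = -4

1,1,-1 ; -4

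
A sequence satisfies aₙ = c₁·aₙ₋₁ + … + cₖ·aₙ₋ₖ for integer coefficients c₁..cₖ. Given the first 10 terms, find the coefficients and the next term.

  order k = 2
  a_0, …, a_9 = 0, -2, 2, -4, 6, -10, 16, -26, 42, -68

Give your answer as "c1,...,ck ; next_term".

  a_2 = -1·-2 + 1·0 = 2
  a_3 = -1·2 + 1·-2 = -4
  a_4 = -1·-4 + 1·2 = 6
  a_5 = -1·6 + 1·-4 = -10
  a_6 = -1·-10 + 1·6 = 16
  a_7 = -1·16 + 1·-10 = -26
  a_8 = -1·-26 + 1·16 = 42
  a_9 = -1·42 + 1·-26 = -68
  a_10 = -1·-68 + 1·42 = 110

-1,1 ; 110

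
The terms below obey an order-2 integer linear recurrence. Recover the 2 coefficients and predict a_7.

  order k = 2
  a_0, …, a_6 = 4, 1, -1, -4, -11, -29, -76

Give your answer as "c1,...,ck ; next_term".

  a_2 = 3·1 + -1·4 = -1
  a_3 = 3·-1 + -1·1 = -4
  a_4 = 3·-4 + -1·-1 = -11
  a_5 = 3·-11 + -1·-4 = -29
  a_6 = 3·-29 + -1·-11 = -76
  a_7 = 3·-76 + -1·-29 = -199

3,-1 ; -199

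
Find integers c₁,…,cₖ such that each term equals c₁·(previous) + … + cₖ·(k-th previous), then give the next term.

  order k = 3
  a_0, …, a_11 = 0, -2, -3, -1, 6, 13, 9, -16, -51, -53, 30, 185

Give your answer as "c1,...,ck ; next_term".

1,-1,-2 ; 261

  a_3 = 1·-3 + -1·-2 + -2·0 = -1
  a_4 = 1·-1 + -1·-3 + -2·-2 = 6
  a_5 = 1·6 + -1·-1 + -2·-3 = 13
  a_6 = 1·13 + -1·6 + -2·-1 = 9
  a_7 = 1·9 + -1·13 + -2·6 = -16
  a_8 = 1·-16 + -1·9 + -2·13 = -51
  a_9 = 1·-51 + -1·-16 + -2·9 = -53
  a_10 = 1·-53 + -1·-51 + -2·-16 = 30
  a_11 = 1·30 + -1·-53 + -2·-51 = 185
  a_12 = 1·185 + -1·30 + -2·-53 = 261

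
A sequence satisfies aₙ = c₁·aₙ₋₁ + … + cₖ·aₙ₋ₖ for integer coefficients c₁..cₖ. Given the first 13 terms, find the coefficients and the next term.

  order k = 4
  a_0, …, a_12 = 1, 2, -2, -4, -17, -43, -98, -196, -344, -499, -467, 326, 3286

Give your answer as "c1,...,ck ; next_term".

3,-1,-3,-1 ; 11432

  a_4 = 3·-4 + -1·-2 + -3·2 + -1·1 = -17
  a_5 = 3·-17 + -1·-4 + -3·-2 + -1·2 = -43
  a_6 = 3·-43 + -1·-17 + -3·-4 + -1·-2 = -98
  a_7 = 3·-98 + -1·-43 + -3·-17 + -1·-4 = -196
  a_8 = 3·-196 + -1·-98 + -3·-43 + -1·-17 = -344
  a_9 = 3·-344 + -1·-196 + -3·-98 + -1·-43 = -499
  a_10 = 3·-499 + -1·-344 + -3·-196 + -1·-98 = -467
  a_11 = 3·-467 + -1·-499 + -3·-344 + -1·-196 = 326
  a_12 = 3·326 + -1·-467 + -3·-499 + -1·-344 = 3286
  a_13 = 3·3286 + -1·326 + -3·-467 + -1·-499 = 11432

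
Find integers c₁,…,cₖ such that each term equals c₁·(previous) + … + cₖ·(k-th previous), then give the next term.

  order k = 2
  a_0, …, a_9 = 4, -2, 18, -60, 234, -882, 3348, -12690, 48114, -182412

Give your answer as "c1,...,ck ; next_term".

  a_2 = -3·-2 + 3·4 = 18
  a_3 = -3·18 + 3·-2 = -60
  a_4 = -3·-60 + 3·18 = 234
  a_5 = -3·234 + 3·-60 = -882
  a_6 = -3·-882 + 3·234 = 3348
  a_7 = -3·3348 + 3·-882 = -12690
  a_8 = -3·-12690 + 3·3348 = 48114
  a_9 = -3·48114 + 3·-12690 = -182412
  a_10 = -3·-182412 + 3·48114 = 691578

-3,3 ; 691578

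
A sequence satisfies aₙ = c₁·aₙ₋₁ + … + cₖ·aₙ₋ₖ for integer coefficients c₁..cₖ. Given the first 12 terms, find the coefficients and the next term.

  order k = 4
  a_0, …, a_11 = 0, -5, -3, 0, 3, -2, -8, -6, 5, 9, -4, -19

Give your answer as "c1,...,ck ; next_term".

  a_4 = 1·0 + -1·-3 + 0·-5 + 1·0 = 3
  a_5 = 1·3 + -1·0 + 0·-3 + 1·-5 = -2
  a_6 = 1·-2 + -1·3 + 0·0 + 1·-3 = -8
  a_7 = 1·-8 + -1·-2 + 0·3 + 1·0 = -6
  a_8 = 1·-6 + -1·-8 + 0·-2 + 1·3 = 5
  a_9 = 1·5 + -1·-6 + 0·-8 + 1·-2 = 9
  a_10 = 1·9 + -1·5 + 0·-6 + 1·-8 = -4
  a_11 = 1·-4 + -1·9 + 0·5 + 1·-6 = -19
  a_12 = 1·-19 + -1·-4 + 0·9 + 1·5 = -10

1,-1,0,1 ; -10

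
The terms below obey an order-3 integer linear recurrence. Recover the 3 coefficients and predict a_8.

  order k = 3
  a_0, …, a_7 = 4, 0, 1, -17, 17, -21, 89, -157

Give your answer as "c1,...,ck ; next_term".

-1,0,-4 ; 241

  a_3 = -1·1 + 0·0 + -4·4 = -17
  a_4 = -1·-17 + 0·1 + -4·0 = 17
  a_5 = -1·17 + 0·-17 + -4·1 = -21
  a_6 = -1·-21 + 0·17 + -4·-17 = 89
  a_7 = -1·89 + 0·-21 + -4·17 = -157
  a_8 = -1·-157 + 0·89 + -4·-21 = 241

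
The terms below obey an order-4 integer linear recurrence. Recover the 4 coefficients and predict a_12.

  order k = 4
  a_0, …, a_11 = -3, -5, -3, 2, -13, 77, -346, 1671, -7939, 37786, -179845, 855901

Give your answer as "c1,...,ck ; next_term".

-4,4,1,-4 ; -4073442

  a_4 = -4·2 + 4·-3 + 1·-5 + -4·-3 = -13
  a_5 = -4·-13 + 4·2 + 1·-3 + -4·-5 = 77
  a_6 = -4·77 + 4·-13 + 1·2 + -4·-3 = -346
  a_7 = -4·-346 + 4·77 + 1·-13 + -4·2 = 1671
  a_8 = -4·1671 + 4·-346 + 1·77 + -4·-13 = -7939
  a_9 = -4·-7939 + 4·1671 + 1·-346 + -4·77 = 37786
  a_10 = -4·37786 + 4·-7939 + 1·1671 + -4·-346 = -179845
  a_11 = -4·-179845 + 4·37786 + 1·-7939 + -4·1671 = 855901
  a_12 = -4·855901 + 4·-179845 + 1·37786 + -4·-7939 = -4073442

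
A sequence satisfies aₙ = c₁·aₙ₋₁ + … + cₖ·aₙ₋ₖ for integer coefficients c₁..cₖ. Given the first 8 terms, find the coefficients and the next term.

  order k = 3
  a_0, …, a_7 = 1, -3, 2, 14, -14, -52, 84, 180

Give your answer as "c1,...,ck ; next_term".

  a_3 = 0·2 + -4·-3 + 2·1 = 14
  a_4 = 0·14 + -4·2 + 2·-3 = -14
  a_5 = 0·-14 + -4·14 + 2·2 = -52
  a_6 = 0·-52 + -4·-14 + 2·14 = 84
  a_7 = 0·84 + -4·-52 + 2·-14 = 180
  a_8 = 0·180 + -4·84 + 2·-52 = -440

0,-4,2 ; -440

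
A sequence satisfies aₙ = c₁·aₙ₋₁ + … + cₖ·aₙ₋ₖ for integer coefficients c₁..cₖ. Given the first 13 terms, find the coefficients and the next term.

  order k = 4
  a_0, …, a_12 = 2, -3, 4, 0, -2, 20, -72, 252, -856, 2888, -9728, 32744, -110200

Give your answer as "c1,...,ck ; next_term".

-3,2,2,-2 ; 370856

  a_4 = -3·0 + 2·4 + 2·-3 + -2·2 = -2
  a_5 = -3·-2 + 2·0 + 2·4 + -2·-3 = 20
  a_6 = -3·20 + 2·-2 + 2·0 + -2·4 = -72
  a_7 = -3·-72 + 2·20 + 2·-2 + -2·0 = 252
  a_8 = -3·252 + 2·-72 + 2·20 + -2·-2 = -856
  a_9 = -3·-856 + 2·252 + 2·-72 + -2·20 = 2888
  a_10 = -3·2888 + 2·-856 + 2·252 + -2·-72 = -9728
  a_11 = -3·-9728 + 2·2888 + 2·-856 + -2·252 = 32744
  a_12 = -3·32744 + 2·-9728 + 2·2888 + -2·-856 = -110200
  a_13 = -3·-110200 + 2·32744 + 2·-9728 + -2·2888 = 370856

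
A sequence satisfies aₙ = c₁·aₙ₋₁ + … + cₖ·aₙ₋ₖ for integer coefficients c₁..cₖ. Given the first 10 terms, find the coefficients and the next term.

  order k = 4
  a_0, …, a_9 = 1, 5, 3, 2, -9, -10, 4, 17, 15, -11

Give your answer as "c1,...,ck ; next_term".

  a_4 = 0·2 + -1·3 + -1·5 + -1·1 = -9
  a_5 = 0·-9 + -1·2 + -1·3 + -1·5 = -10
  a_6 = 0·-10 + -1·-9 + -1·2 + -1·3 = 4
  a_7 = 0·4 + -1·-10 + -1·-9 + -1·2 = 17
  a_8 = 0·17 + -1·4 + -1·-10 + -1·-9 = 15
  a_9 = 0·15 + -1·17 + -1·4 + -1·-10 = -11
  a_10 = 0·-11 + -1·15 + -1·17 + -1·4 = -36

0,-1,-1,-1 ; -36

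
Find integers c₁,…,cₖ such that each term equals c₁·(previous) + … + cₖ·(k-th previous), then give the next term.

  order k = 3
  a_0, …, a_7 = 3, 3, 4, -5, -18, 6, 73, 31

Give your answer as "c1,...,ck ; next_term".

1,-4,1 ; -255

  a_3 = 1·4 + -4·3 + 1·3 = -5
  a_4 = 1·-5 + -4·4 + 1·3 = -18
  a_5 = 1·-18 + -4·-5 + 1·4 = 6
  a_6 = 1·6 + -4·-18 + 1·-5 = 73
  a_7 = 1·73 + -4·6 + 1·-18 = 31
  a_8 = 1·31 + -4·73 + 1·6 = -255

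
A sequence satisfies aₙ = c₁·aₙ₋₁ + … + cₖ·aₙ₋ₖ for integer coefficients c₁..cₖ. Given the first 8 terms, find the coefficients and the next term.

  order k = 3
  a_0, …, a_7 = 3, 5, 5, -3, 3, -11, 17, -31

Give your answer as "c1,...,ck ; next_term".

  a_3 = -1·5 + 1·5 + -1·3 = -3
  a_4 = -1·-3 + 1·5 + -1·5 = 3
  a_5 = -1·3 + 1·-3 + -1·5 = -11
  a_6 = -1·-11 + 1·3 + -1·-3 = 17
  a_7 = -1·17 + 1·-11 + -1·3 = -31
  a_8 = -1·-31 + 1·17 + -1·-11 = 59

-1,1,-1 ; 59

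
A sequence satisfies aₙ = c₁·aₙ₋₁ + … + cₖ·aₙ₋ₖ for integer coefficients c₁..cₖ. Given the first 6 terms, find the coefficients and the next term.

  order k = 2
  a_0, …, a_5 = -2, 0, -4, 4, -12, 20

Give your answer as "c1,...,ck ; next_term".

  a_2 = -1·0 + 2·-2 = -4
  a_3 = -1·-4 + 2·0 = 4
  a_4 = -1·4 + 2·-4 = -12
  a_5 = -1·-12 + 2·4 = 20
  a_6 = -1·20 + 2·-12 = -44

-1,2 ; -44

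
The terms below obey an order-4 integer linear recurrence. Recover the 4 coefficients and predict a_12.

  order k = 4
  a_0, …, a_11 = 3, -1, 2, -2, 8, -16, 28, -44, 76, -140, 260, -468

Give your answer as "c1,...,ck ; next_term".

-2,-1,0,2 ; 828

  a_4 = -2·-2 + -1·2 + 0·-1 + 2·3 = 8
  a_5 = -2·8 + -1·-2 + 0·2 + 2·-1 = -16
  a_6 = -2·-16 + -1·8 + 0·-2 + 2·2 = 28
  a_7 = -2·28 + -1·-16 + 0·8 + 2·-2 = -44
  a_8 = -2·-44 + -1·28 + 0·-16 + 2·8 = 76
  a_9 = -2·76 + -1·-44 + 0·28 + 2·-16 = -140
  a_10 = -2·-140 + -1·76 + 0·-44 + 2·28 = 260
  a_11 = -2·260 + -1·-140 + 0·76 + 2·-44 = -468
  a_12 = -2·-468 + -1·260 + 0·-140 + 2·76 = 828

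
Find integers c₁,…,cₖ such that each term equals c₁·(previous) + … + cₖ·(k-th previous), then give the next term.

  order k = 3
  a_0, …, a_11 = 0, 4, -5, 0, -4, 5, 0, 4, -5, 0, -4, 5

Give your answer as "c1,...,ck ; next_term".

  a_3 = 0·-5 + 0·4 + -1·0 = 0
  a_4 = 0·0 + 0·-5 + -1·4 = -4
  a_5 = 0·-4 + 0·0 + -1·-5 = 5
  a_6 = 0·5 + 0·-4 + -1·0 = 0
  a_7 = 0·0 + 0·5 + -1·-4 = 4
  a_8 = 0·4 + 0·0 + -1·5 = -5
  a_9 = 0·-5 + 0·4 + -1·0 = 0
  a_10 = 0·0 + 0·-5 + -1·4 = -4
  a_11 = 0·-4 + 0·0 + -1·-5 = 5
  a_12 = 0·5 + 0·-4 + -1·0 = 0

0,0,-1 ; 0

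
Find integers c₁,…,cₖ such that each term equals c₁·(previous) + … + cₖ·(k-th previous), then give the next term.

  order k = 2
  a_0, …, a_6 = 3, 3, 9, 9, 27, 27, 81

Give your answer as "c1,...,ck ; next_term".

0,3 ; 81

  a_2 = 0·3 + 3·3 = 9
  a_3 = 0·9 + 3·3 = 9
  a_4 = 0·9 + 3·9 = 27
  a_5 = 0·27 + 3·9 = 27
  a_6 = 0·27 + 3·27 = 81
  a_7 = 0·81 + 3·27 = 81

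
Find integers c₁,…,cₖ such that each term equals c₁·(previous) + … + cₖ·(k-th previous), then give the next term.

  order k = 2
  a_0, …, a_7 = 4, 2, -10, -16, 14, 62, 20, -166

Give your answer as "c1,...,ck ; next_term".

  a_2 = 1·2 + -3·4 = -10
  a_3 = 1·-10 + -3·2 = -16
  a_4 = 1·-16 + -3·-10 = 14
  a_5 = 1·14 + -3·-16 = 62
  a_6 = 1·62 + -3·14 = 20
  a_7 = 1·20 + -3·62 = -166
  a_8 = 1·-166 + -3·20 = -226

1,-3 ; -226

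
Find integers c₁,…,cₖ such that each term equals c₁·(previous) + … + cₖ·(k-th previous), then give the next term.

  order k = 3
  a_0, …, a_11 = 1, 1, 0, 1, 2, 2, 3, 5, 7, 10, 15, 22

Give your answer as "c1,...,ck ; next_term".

1,0,1 ; 32

  a_3 = 1·0 + 0·1 + 1·1 = 1
  a_4 = 1·1 + 0·0 + 1·1 = 2
  a_5 = 1·2 + 0·1 + 1·0 = 2
  a_6 = 1·2 + 0·2 + 1·1 = 3
  a_7 = 1·3 + 0·2 + 1·2 = 5
  a_8 = 1·5 + 0·3 + 1·2 = 7
  a_9 = 1·7 + 0·5 + 1·3 = 10
  a_10 = 1·10 + 0·7 + 1·5 = 15
  a_11 = 1·15 + 0·10 + 1·7 = 22
  a_12 = 1·22 + 0·15 + 1·10 = 32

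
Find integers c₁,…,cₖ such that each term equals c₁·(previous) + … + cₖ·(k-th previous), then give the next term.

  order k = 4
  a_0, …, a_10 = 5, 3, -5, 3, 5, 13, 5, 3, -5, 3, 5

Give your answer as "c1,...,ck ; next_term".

1,0,-1,1 ; 13

  a_4 = 1·3 + 0·-5 + -1·3 + 1·5 = 5
  a_5 = 1·5 + 0·3 + -1·-5 + 1·3 = 13
  a_6 = 1·13 + 0·5 + -1·3 + 1·-5 = 5
  a_7 = 1·5 + 0·13 + -1·5 + 1·3 = 3
  a_8 = 1·3 + 0·5 + -1·13 + 1·5 = -5
  a_9 = 1·-5 + 0·3 + -1·5 + 1·13 = 3
  a_10 = 1·3 + 0·-5 + -1·3 + 1·5 = 5
  a_11 = 1·5 + 0·3 + -1·-5 + 1·3 = 13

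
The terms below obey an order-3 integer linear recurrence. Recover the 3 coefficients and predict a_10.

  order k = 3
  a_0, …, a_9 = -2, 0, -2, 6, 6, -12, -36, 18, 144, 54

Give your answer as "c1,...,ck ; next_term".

0,-3,-3 ; -486

  a_3 = 0·-2 + -3·0 + -3·-2 = 6
  a_4 = 0·6 + -3·-2 + -3·0 = 6
  a_5 = 0·6 + -3·6 + -3·-2 = -12
  a_6 = 0·-12 + -3·6 + -3·6 = -36
  a_7 = 0·-36 + -3·-12 + -3·6 = 18
  a_8 = 0·18 + -3·-36 + -3·-12 = 144
  a_9 = 0·144 + -3·18 + -3·-36 = 54
  a_10 = 0·54 + -3·144 + -3·18 = -486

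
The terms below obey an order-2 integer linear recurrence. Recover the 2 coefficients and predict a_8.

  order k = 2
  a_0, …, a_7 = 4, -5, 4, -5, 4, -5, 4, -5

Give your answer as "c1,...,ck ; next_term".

  a_2 = 0·-5 + 1·4 = 4
  a_3 = 0·4 + 1·-5 = -5
  a_4 = 0·-5 + 1·4 = 4
  a_5 = 0·4 + 1·-5 = -5
  a_6 = 0·-5 + 1·4 = 4
  a_7 = 0·4 + 1·-5 = -5
  a_8 = 0·-5 + 1·4 = 4

0,1 ; 4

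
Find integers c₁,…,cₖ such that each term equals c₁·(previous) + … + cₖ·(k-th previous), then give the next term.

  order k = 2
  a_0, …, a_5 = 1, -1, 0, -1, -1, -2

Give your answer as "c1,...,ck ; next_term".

1,1 ; -3

  a_2 = 1·-1 + 1·1 = 0
  a_3 = 1·0 + 1·-1 = -1
  a_4 = 1·-1 + 1·0 = -1
  a_5 = 1·-1 + 1·-1 = -2
  a_6 = 1·-2 + 1·-1 = -3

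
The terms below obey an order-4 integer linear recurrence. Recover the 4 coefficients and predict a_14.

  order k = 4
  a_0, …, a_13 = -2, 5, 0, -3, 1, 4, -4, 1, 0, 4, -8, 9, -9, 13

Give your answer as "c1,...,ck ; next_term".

  a_4 = -1·-3 + 0·0 + 0·5 + 1·-2 = 1
  a_5 = -1·1 + 0·-3 + 0·0 + 1·5 = 4
  a_6 = -1·4 + 0·1 + 0·-3 + 1·0 = -4
  a_7 = -1·-4 + 0·4 + 0·1 + 1·-3 = 1
  a_8 = -1·1 + 0·-4 + 0·4 + 1·1 = 0
  a_9 = -1·0 + 0·1 + 0·-4 + 1·4 = 4
  a_10 = -1·4 + 0·0 + 0·1 + 1·-4 = -8
  a_11 = -1·-8 + 0·4 + 0·0 + 1·1 = 9
  a_12 = -1·9 + 0·-8 + 0·4 + 1·0 = -9
  a_13 = -1·-9 + 0·9 + 0·-8 + 1·4 = 13
  a_14 = -1·13 + 0·-9 + 0·9 + 1·-8 = -21

-1,0,0,1 ; -21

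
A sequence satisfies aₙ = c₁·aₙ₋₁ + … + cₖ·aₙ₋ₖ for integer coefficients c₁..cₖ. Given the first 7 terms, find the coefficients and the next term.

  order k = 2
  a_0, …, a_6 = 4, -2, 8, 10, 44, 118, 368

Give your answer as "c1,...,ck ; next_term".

2,3 ; 1090

  a_2 = 2·-2 + 3·4 = 8
  a_3 = 2·8 + 3·-2 = 10
  a_4 = 2·10 + 3·8 = 44
  a_5 = 2·44 + 3·10 = 118
  a_6 = 2·118 + 3·44 = 368
  a_7 = 2·368 + 3·118 = 1090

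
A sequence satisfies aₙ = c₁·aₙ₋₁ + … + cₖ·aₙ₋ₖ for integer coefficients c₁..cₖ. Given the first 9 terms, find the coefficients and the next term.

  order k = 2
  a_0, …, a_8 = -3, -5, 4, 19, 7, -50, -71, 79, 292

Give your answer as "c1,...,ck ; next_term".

  a_2 = 1·-5 + -3·-3 = 4
  a_3 = 1·4 + -3·-5 = 19
  a_4 = 1·19 + -3·4 = 7
  a_5 = 1·7 + -3·19 = -50
  a_6 = 1·-50 + -3·7 = -71
  a_7 = 1·-71 + -3·-50 = 79
  a_8 = 1·79 + -3·-71 = 292
  a_9 = 1·292 + -3·79 = 55

1,-3 ; 55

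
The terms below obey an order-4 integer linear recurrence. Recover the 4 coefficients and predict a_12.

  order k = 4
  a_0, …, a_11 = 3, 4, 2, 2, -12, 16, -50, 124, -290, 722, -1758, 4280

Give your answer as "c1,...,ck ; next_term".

-2,1,-1,-2 ; -10460

  a_4 = -2·2 + 1·2 + -1·4 + -2·3 = -12
  a_5 = -2·-12 + 1·2 + -1·2 + -2·4 = 16
  a_6 = -2·16 + 1·-12 + -1·2 + -2·2 = -50
  a_7 = -2·-50 + 1·16 + -1·-12 + -2·2 = 124
  a_8 = -2·124 + 1·-50 + -1·16 + -2·-12 = -290
  a_9 = -2·-290 + 1·124 + -1·-50 + -2·16 = 722
  a_10 = -2·722 + 1·-290 + -1·124 + -2·-50 = -1758
  a_11 = -2·-1758 + 1·722 + -1·-290 + -2·124 = 4280
  a_12 = -2·4280 + 1·-1758 + -1·722 + -2·-290 = -10460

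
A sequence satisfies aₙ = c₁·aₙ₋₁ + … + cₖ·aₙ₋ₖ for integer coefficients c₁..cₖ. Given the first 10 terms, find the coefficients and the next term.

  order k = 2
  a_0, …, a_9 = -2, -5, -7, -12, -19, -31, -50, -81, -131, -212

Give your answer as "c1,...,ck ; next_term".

1,1 ; -343

  a_2 = 1·-5 + 1·-2 = -7
  a_3 = 1·-7 + 1·-5 = -12
  a_4 = 1·-12 + 1·-7 = -19
  a_5 = 1·-19 + 1·-12 = -31
  a_6 = 1·-31 + 1·-19 = -50
  a_7 = 1·-50 + 1·-31 = -81
  a_8 = 1·-81 + 1·-50 = -131
  a_9 = 1·-131 + 1·-81 = -212
  a_10 = 1·-212 + 1·-131 = -343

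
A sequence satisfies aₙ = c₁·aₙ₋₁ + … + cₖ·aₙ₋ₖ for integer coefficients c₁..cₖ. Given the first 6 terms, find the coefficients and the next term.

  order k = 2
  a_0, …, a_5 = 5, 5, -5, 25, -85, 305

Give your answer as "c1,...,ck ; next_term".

  a_2 = -3·5 + 2·5 = -5
  a_3 = -3·-5 + 2·5 = 25
  a_4 = -3·25 + 2·-5 = -85
  a_5 = -3·-85 + 2·25 = 305
  a_6 = -3·305 + 2·-85 = -1085

-3,2 ; -1085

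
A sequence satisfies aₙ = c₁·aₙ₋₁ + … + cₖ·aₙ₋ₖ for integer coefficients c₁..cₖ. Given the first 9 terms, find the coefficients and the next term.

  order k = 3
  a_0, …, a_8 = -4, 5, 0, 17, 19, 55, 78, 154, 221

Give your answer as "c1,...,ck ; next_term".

2,1,-3 ; 362

  a_3 = 2·0 + 1·5 + -3·-4 = 17
  a_4 = 2·17 + 1·0 + -3·5 = 19
  a_5 = 2·19 + 1·17 + -3·0 = 55
  a_6 = 2·55 + 1·19 + -3·17 = 78
  a_7 = 2·78 + 1·55 + -3·19 = 154
  a_8 = 2·154 + 1·78 + -3·55 = 221
  a_9 = 2·221 + 1·154 + -3·78 = 362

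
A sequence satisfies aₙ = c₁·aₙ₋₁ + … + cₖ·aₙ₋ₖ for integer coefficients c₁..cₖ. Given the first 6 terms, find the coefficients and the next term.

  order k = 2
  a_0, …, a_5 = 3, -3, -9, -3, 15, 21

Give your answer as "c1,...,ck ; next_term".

1,-2 ; -9

  a_2 = 1·-3 + -2·3 = -9
  a_3 = 1·-9 + -2·-3 = -3
  a_4 = 1·-3 + -2·-9 = 15
  a_5 = 1·15 + -2·-3 = 21
  a_6 = 1·21 + -2·15 = -9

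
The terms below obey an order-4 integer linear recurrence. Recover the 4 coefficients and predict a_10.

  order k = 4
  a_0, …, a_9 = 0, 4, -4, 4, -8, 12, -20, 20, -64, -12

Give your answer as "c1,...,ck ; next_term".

  a_4 = 2·4 + 4·-4 + 0·4 + 3·0 = -8
  a_5 = 2·-8 + 4·4 + 0·-4 + 3·4 = 12
  a_6 = 2·12 + 4·-8 + 0·4 + 3·-4 = -20
  a_7 = 2·-20 + 4·12 + 0·-8 + 3·4 = 20
  a_8 = 2·20 + 4·-20 + 0·12 + 3·-8 = -64
  a_9 = 2·-64 + 4·20 + 0·-20 + 3·12 = -12
  a_10 = 2·-12 + 4·-64 + 0·20 + 3·-20 = -340

2,4,0,3 ; -340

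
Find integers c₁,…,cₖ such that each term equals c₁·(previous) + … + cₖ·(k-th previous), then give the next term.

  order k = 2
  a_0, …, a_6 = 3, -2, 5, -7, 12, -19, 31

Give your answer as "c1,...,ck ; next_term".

-1,1 ; -50

  a_2 = -1·-2 + 1·3 = 5
  a_3 = -1·5 + 1·-2 = -7
  a_4 = -1·-7 + 1·5 = 12
  a_5 = -1·12 + 1·-7 = -19
  a_6 = -1·-19 + 1·12 = 31
  a_7 = -1·31 + 1·-19 = -50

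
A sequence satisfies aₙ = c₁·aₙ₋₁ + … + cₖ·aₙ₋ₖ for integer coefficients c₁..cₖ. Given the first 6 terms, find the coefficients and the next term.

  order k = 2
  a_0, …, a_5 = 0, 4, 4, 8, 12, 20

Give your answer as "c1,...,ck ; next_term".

  a_2 = 1·4 + 1·0 = 4
  a_3 = 1·4 + 1·4 = 8
  a_4 = 1·8 + 1·4 = 12
  a_5 = 1·12 + 1·8 = 20
  a_6 = 1·20 + 1·12 = 32

1,1 ; 32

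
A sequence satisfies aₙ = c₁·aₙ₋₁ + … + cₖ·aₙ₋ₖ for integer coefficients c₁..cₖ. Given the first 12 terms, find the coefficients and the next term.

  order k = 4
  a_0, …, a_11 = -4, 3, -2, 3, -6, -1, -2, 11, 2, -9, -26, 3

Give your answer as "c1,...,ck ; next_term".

  a_4 = 1·3 + -1·-2 + -1·3 + 2·-4 = -6
  a_5 = 1·-6 + -1·3 + -1·-2 + 2·3 = -1
  a_6 = 1·-1 + -1·-6 + -1·3 + 2·-2 = -2
  a_7 = 1·-2 + -1·-1 + -1·-6 + 2·3 = 11
  a_8 = 1·11 + -1·-2 + -1·-1 + 2·-6 = 2
  a_9 = 1·2 + -1·11 + -1·-2 + 2·-1 = -9
  a_10 = 1·-9 + -1·2 + -1·11 + 2·-2 = -26
  a_11 = 1·-26 + -1·-9 + -1·2 + 2·11 = 3
  a_12 = 1·3 + -1·-26 + -1·-9 + 2·2 = 42

1,-1,-1,2 ; 42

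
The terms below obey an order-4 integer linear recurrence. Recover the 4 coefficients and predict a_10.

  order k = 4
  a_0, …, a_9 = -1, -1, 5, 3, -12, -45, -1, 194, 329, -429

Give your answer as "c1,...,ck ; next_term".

  a_4 = 1·3 + -3·5 + -4·-1 + 4·-1 = -12
  a_5 = 1·-12 + -3·3 + -4·5 + 4·-1 = -45
  a_6 = 1·-45 + -3·-12 + -4·3 + 4·5 = -1
  a_7 = 1·-1 + -3·-45 + -4·-12 + 4·3 = 194
  a_8 = 1·194 + -3·-1 + -4·-45 + 4·-12 = 329
  a_9 = 1·329 + -3·194 + -4·-1 + 4·-45 = -429
  a_10 = 1·-429 + -3·329 + -4·194 + 4·-1 = -2196

1,-3,-4,4 ; -2196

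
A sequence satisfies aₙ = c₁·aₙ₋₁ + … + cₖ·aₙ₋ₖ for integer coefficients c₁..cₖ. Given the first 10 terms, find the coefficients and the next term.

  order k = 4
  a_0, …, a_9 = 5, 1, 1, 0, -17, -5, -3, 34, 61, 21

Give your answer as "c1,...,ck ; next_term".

0,0,-2,-3 ; -59

  a_4 = 0·0 + 0·1 + -2·1 + -3·5 = -17
  a_5 = 0·-17 + 0·0 + -2·1 + -3·1 = -5
  a_6 = 0·-5 + 0·-17 + -2·0 + -3·1 = -3
  a_7 = 0·-3 + 0·-5 + -2·-17 + -3·0 = 34
  a_8 = 0·34 + 0·-3 + -2·-5 + -3·-17 = 61
  a_9 = 0·61 + 0·34 + -2·-3 + -3·-5 = 21
  a_10 = 0·21 + 0·61 + -2·34 + -3·-3 = -59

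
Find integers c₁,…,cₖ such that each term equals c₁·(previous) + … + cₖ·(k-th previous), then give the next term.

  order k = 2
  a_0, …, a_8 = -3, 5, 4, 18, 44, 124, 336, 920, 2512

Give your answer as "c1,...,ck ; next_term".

  a_2 = 2·5 + 2·-3 = 4
  a_3 = 2·4 + 2·5 = 18
  a_4 = 2·18 + 2·4 = 44
  a_5 = 2·44 + 2·18 = 124
  a_6 = 2·124 + 2·44 = 336
  a_7 = 2·336 + 2·124 = 920
  a_8 = 2·920 + 2·336 = 2512
  a_9 = 2·2512 + 2·920 = 6864

2,2 ; 6864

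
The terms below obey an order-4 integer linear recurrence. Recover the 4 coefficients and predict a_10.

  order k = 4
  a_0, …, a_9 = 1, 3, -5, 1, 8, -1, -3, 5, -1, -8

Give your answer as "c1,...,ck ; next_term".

  a_4 = 1·1 + -1·-5 + 1·3 + -1·1 = 8
  a_5 = 1·8 + -1·1 + 1·-5 + -1·3 = -1
  a_6 = 1·-1 + -1·8 + 1·1 + -1·-5 = -3
  a_7 = 1·-3 + -1·-1 + 1·8 + -1·1 = 5
  a_8 = 1·5 + -1·-3 + 1·-1 + -1·8 = -1
  a_9 = 1·-1 + -1·5 + 1·-3 + -1·-1 = -8
  a_10 = 1·-8 + -1·-1 + 1·5 + -1·-3 = 1

1,-1,1,-1 ; 1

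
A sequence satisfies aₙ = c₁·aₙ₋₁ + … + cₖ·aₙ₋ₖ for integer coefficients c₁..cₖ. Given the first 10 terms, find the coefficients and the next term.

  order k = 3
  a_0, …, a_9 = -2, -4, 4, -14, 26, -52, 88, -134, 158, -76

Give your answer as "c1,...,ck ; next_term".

-3,-1,3 ; -332

  a_3 = -3·4 + -1·-4 + 3·-2 = -14
  a_4 = -3·-14 + -1·4 + 3·-4 = 26
  a_5 = -3·26 + -1·-14 + 3·4 = -52
  a_6 = -3·-52 + -1·26 + 3·-14 = 88
  a_7 = -3·88 + -1·-52 + 3·26 = -134
  a_8 = -3·-134 + -1·88 + 3·-52 = 158
  a_9 = -3·158 + -1·-134 + 3·88 = -76
  a_10 = -3·-76 + -1·158 + 3·-134 = -332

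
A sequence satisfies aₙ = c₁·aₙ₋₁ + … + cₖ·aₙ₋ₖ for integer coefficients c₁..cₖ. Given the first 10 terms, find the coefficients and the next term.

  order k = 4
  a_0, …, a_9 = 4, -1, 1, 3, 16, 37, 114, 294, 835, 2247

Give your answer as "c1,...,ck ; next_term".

2,3,-3,1 ; 6231

  a_4 = 2·3 + 3·1 + -3·-1 + 1·4 = 16
  a_5 = 2·16 + 3·3 + -3·1 + 1·-1 = 37
  a_6 = 2·37 + 3·16 + -3·3 + 1·1 = 114
  a_7 = 2·114 + 3·37 + -3·16 + 1·3 = 294
  a_8 = 2·294 + 3·114 + -3·37 + 1·16 = 835
  a_9 = 2·835 + 3·294 + -3·114 + 1·37 = 2247
  a_10 = 2·2247 + 3·835 + -3·294 + 1·114 = 6231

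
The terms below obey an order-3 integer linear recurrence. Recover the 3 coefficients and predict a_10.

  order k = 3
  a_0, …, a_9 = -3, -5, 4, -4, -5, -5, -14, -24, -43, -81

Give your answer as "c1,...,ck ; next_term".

  a_3 = 1·4 + 1·-5 + 1·-3 = -4
  a_4 = 1·-4 + 1·4 + 1·-5 = -5
  a_5 = 1·-5 + 1·-4 + 1·4 = -5
  a_6 = 1·-5 + 1·-5 + 1·-4 = -14
  a_7 = 1·-14 + 1·-5 + 1·-5 = -24
  a_8 = 1·-24 + 1·-14 + 1·-5 = -43
  a_9 = 1·-43 + 1·-24 + 1·-14 = -81
  a_10 = 1·-81 + 1·-43 + 1·-24 = -148

1,1,1 ; -148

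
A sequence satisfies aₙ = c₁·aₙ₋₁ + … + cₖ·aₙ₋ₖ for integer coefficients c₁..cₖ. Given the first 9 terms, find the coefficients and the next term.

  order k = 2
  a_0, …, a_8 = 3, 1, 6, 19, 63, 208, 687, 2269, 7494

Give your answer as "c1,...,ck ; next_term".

3,1 ; 24751

  a_2 = 3·1 + 1·3 = 6
  a_3 = 3·6 + 1·1 = 19
  a_4 = 3·19 + 1·6 = 63
  a_5 = 3·63 + 1·19 = 208
  a_6 = 3·208 + 1·63 = 687
  a_7 = 3·687 + 1·208 = 2269
  a_8 = 3·2269 + 1·687 = 7494
  a_9 = 3·7494 + 1·2269 = 24751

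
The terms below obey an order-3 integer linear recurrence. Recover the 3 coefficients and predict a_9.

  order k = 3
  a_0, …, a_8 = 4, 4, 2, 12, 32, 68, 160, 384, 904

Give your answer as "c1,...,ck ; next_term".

2,0,2 ; 2128

  a_3 = 2·2 + 0·4 + 2·4 = 12
  a_4 = 2·12 + 0·2 + 2·4 = 32
  a_5 = 2·32 + 0·12 + 2·2 = 68
  a_6 = 2·68 + 0·32 + 2·12 = 160
  a_7 = 2·160 + 0·68 + 2·32 = 384
  a_8 = 2·384 + 0·160 + 2·68 = 904
  a_9 = 2·904 + 0·384 + 2·160 = 2128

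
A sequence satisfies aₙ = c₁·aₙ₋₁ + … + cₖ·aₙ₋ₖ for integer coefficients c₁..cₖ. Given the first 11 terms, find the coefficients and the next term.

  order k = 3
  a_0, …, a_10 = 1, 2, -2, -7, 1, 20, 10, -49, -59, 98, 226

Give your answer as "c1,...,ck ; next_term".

  a_3 = 1·-2 + -3·2 + 1·1 = -7
  a_4 = 1·-7 + -3·-2 + 1·2 = 1
  a_5 = 1·1 + -3·-7 + 1·-2 = 20
  a_6 = 1·20 + -3·1 + 1·-7 = 10
  a_7 = 1·10 + -3·20 + 1·1 = -49
  a_8 = 1·-49 + -3·10 + 1·20 = -59
  a_9 = 1·-59 + -3·-49 + 1·10 = 98
  a_10 = 1·98 + -3·-59 + 1·-49 = 226
  a_11 = 1·226 + -3·98 + 1·-59 = -127

1,-3,1 ; -127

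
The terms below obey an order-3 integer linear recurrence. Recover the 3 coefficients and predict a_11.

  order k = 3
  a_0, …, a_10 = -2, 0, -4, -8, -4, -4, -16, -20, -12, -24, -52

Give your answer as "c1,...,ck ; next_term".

  a_3 = 1·-4 + -1·0 + 2·-2 = -8
  a_4 = 1·-8 + -1·-4 + 2·0 = -4
  a_5 = 1·-4 + -1·-8 + 2·-4 = -4
  a_6 = 1·-4 + -1·-4 + 2·-8 = -16
  a_7 = 1·-16 + -1·-4 + 2·-4 = -20
  a_8 = 1·-20 + -1·-16 + 2·-4 = -12
  a_9 = 1·-12 + -1·-20 + 2·-16 = -24
  a_10 = 1·-24 + -1·-12 + 2·-20 = -52
  a_11 = 1·-52 + -1·-24 + 2·-12 = -52

1,-1,2 ; -52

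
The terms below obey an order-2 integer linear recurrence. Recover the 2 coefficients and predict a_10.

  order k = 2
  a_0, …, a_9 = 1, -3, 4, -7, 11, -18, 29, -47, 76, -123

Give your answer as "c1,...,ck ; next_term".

  a_2 = -1·-3 + 1·1 = 4
  a_3 = -1·4 + 1·-3 = -7
  a_4 = -1·-7 + 1·4 = 11
  a_5 = -1·11 + 1·-7 = -18
  a_6 = -1·-18 + 1·11 = 29
  a_7 = -1·29 + 1·-18 = -47
  a_8 = -1·-47 + 1·29 = 76
  a_9 = -1·76 + 1·-47 = -123
  a_10 = -1·-123 + 1·76 = 199

-1,1 ; 199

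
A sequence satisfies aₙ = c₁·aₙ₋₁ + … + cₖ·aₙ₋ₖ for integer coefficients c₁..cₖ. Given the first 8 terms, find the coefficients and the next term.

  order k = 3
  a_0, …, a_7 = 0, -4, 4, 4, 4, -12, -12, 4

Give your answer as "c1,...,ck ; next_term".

  a_3 = 0·4 + -1·-4 + -2·0 = 4
  a_4 = 0·4 + -1·4 + -2·-4 = 4
  a_5 = 0·4 + -1·4 + -2·4 = -12
  a_6 = 0·-12 + -1·4 + -2·4 = -12
  a_7 = 0·-12 + -1·-12 + -2·4 = 4
  a_8 = 0·4 + -1·-12 + -2·-12 = 36

0,-1,-2 ; 36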